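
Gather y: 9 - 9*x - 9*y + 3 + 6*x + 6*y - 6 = -3*x - 3*y + 6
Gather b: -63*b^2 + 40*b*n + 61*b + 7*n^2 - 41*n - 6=-63*b^2 + b*(40*n + 61) + 7*n^2 - 41*n - 6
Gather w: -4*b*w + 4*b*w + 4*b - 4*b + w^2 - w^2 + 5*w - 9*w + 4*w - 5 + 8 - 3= 0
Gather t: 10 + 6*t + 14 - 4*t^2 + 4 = -4*t^2 + 6*t + 28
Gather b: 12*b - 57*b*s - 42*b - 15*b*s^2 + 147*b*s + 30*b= b*(-15*s^2 + 90*s)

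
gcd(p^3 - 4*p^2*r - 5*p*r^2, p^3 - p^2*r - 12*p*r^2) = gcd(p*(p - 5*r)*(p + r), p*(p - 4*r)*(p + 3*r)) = p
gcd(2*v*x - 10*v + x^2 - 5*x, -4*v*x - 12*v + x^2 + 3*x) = 1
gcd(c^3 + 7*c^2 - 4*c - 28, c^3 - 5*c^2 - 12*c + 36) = c - 2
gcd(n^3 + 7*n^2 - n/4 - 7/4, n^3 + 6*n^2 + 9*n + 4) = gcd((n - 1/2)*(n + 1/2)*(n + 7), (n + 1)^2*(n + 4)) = 1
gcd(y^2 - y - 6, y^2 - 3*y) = y - 3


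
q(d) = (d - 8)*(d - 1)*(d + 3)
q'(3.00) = -28.00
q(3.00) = -60.00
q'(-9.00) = 332.00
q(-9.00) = -1020.00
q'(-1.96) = 16.04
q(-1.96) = 30.66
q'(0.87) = -27.17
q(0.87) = 3.59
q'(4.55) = -11.49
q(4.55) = -92.47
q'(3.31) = -25.85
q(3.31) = -68.36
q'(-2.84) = 39.28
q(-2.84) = 6.66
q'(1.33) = -29.65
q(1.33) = -9.53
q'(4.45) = -12.99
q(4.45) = -91.24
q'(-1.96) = 16.04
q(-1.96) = 30.66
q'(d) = (d - 8)*(d - 1) + (d - 8)*(d + 3) + (d - 1)*(d + 3) = 3*d^2 - 12*d - 19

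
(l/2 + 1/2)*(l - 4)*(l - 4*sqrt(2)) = l^3/2 - 2*sqrt(2)*l^2 - 3*l^2/2 - 2*l + 6*sqrt(2)*l + 8*sqrt(2)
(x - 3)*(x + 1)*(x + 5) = x^3 + 3*x^2 - 13*x - 15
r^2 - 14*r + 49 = (r - 7)^2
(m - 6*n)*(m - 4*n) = m^2 - 10*m*n + 24*n^2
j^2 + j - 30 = (j - 5)*(j + 6)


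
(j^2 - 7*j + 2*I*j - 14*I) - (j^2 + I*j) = -7*j + I*j - 14*I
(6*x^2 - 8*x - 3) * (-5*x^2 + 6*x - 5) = -30*x^4 + 76*x^3 - 63*x^2 + 22*x + 15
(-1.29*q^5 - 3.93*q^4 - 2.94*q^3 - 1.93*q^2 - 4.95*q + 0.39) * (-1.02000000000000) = 1.3158*q^5 + 4.0086*q^4 + 2.9988*q^3 + 1.9686*q^2 + 5.049*q - 0.3978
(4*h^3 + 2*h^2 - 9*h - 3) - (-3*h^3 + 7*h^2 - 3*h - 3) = 7*h^3 - 5*h^2 - 6*h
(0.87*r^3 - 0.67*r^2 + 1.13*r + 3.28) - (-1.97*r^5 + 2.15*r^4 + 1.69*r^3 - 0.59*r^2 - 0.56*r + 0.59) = 1.97*r^5 - 2.15*r^4 - 0.82*r^3 - 0.0800000000000001*r^2 + 1.69*r + 2.69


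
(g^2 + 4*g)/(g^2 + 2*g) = (g + 4)/(g + 2)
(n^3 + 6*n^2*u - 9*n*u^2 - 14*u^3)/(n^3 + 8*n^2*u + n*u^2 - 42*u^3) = (n + u)/(n + 3*u)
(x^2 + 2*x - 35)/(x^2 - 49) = (x - 5)/(x - 7)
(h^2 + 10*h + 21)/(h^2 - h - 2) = (h^2 + 10*h + 21)/(h^2 - h - 2)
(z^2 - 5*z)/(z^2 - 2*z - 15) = z/(z + 3)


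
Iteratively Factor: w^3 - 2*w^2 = (w)*(w^2 - 2*w) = w^2*(w - 2)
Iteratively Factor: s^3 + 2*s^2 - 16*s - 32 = (s - 4)*(s^2 + 6*s + 8) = (s - 4)*(s + 4)*(s + 2)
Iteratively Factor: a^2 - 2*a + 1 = (a - 1)*(a - 1)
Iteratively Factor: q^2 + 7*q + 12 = (q + 3)*(q + 4)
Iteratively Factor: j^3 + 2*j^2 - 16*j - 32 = (j - 4)*(j^2 + 6*j + 8) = (j - 4)*(j + 4)*(j + 2)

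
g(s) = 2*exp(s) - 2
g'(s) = 2*exp(s)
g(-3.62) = -1.95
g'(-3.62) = 0.05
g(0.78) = 2.36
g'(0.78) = 4.36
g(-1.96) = -1.72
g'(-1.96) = 0.28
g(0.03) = 0.06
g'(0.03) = 2.06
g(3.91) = 97.80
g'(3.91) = 99.80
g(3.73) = 81.36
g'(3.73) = 83.36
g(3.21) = 47.56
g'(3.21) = 49.56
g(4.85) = 253.48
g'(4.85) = 255.48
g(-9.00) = -2.00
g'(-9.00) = 0.00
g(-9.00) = -2.00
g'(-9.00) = 0.00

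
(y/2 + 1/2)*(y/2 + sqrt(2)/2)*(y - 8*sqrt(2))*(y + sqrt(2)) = y^4/4 - 3*sqrt(2)*y^3/2 + y^3/4 - 15*y^2/2 - 3*sqrt(2)*y^2/2 - 15*y/2 - 4*sqrt(2)*y - 4*sqrt(2)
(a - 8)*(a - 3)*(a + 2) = a^3 - 9*a^2 + 2*a + 48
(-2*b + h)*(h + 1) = -2*b*h - 2*b + h^2 + h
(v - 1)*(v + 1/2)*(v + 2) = v^3 + 3*v^2/2 - 3*v/2 - 1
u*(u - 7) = u^2 - 7*u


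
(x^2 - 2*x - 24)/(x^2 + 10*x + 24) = (x - 6)/(x + 6)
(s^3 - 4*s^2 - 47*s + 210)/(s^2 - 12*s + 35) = (s^2 + s - 42)/(s - 7)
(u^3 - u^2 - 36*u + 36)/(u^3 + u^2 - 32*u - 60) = (u^2 + 5*u - 6)/(u^2 + 7*u + 10)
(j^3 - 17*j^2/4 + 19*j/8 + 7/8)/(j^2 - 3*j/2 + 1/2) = (8*j^2 - 26*j - 7)/(4*(2*j - 1))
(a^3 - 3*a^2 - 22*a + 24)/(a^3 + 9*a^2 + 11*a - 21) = (a^2 - 2*a - 24)/(a^2 + 10*a + 21)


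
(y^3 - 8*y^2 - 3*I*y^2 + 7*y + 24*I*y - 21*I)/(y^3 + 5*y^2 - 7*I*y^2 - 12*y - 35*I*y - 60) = (y^2 - 8*y + 7)/(y^2 + y*(5 - 4*I) - 20*I)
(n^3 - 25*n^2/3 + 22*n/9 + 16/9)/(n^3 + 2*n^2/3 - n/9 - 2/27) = 3*(3*n^2 - 26*n + 16)/(9*n^2 + 3*n - 2)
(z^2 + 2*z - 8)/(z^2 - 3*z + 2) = (z + 4)/(z - 1)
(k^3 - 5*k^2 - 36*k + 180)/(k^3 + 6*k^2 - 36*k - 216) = (k - 5)/(k + 6)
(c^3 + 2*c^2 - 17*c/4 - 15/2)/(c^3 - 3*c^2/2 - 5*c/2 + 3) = (c + 5/2)/(c - 1)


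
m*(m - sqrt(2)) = m^2 - sqrt(2)*m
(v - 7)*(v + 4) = v^2 - 3*v - 28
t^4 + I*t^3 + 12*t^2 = t^2*(t - 3*I)*(t + 4*I)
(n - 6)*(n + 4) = n^2 - 2*n - 24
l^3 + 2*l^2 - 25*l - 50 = (l - 5)*(l + 2)*(l + 5)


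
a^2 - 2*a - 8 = (a - 4)*(a + 2)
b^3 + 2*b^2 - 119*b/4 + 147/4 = (b - 7/2)*(b - 3/2)*(b + 7)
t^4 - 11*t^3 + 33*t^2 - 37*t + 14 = (t - 7)*(t - 2)*(t - 1)^2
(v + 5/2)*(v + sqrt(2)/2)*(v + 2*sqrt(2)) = v^3 + 5*v^2/2 + 5*sqrt(2)*v^2/2 + 2*v + 25*sqrt(2)*v/4 + 5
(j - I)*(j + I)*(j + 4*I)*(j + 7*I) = j^4 + 11*I*j^3 - 27*j^2 + 11*I*j - 28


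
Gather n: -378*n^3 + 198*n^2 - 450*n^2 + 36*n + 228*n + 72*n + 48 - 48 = -378*n^3 - 252*n^2 + 336*n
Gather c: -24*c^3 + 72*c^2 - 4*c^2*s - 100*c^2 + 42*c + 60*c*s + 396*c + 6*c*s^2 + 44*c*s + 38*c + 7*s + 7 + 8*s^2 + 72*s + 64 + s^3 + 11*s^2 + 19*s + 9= -24*c^3 + c^2*(-4*s - 28) + c*(6*s^2 + 104*s + 476) + s^3 + 19*s^2 + 98*s + 80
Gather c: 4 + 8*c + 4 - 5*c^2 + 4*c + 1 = -5*c^2 + 12*c + 9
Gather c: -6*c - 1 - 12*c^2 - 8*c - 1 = -12*c^2 - 14*c - 2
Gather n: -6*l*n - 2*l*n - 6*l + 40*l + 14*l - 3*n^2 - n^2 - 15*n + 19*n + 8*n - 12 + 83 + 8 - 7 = 48*l - 4*n^2 + n*(12 - 8*l) + 72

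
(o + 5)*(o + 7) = o^2 + 12*o + 35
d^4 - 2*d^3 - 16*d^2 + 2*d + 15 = (d - 5)*(d - 1)*(d + 1)*(d + 3)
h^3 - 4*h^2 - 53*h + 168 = (h - 8)*(h - 3)*(h + 7)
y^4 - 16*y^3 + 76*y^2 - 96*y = y*(y - 8)*(y - 6)*(y - 2)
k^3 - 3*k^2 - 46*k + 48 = (k - 8)*(k - 1)*(k + 6)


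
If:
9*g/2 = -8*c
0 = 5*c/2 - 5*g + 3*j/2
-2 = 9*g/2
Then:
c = 1/4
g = -4/9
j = -205/108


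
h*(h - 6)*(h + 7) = h^3 + h^2 - 42*h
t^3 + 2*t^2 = t^2*(t + 2)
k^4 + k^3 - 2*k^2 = k^2*(k - 1)*(k + 2)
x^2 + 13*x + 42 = (x + 6)*(x + 7)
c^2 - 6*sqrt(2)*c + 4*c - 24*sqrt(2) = (c + 4)*(c - 6*sqrt(2))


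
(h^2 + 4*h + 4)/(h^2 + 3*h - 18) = (h^2 + 4*h + 4)/(h^2 + 3*h - 18)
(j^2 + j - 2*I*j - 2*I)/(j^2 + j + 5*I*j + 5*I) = (j - 2*I)/(j + 5*I)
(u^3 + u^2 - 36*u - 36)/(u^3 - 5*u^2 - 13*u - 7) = (u^2 - 36)/(u^2 - 6*u - 7)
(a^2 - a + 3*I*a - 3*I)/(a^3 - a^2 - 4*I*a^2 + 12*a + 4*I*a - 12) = (a + 3*I)/(a^2 - 4*I*a + 12)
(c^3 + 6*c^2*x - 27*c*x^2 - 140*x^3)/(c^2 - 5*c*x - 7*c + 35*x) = (c^2 + 11*c*x + 28*x^2)/(c - 7)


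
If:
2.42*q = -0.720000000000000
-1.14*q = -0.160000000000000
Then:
No Solution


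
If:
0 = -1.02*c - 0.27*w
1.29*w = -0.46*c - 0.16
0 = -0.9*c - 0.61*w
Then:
No Solution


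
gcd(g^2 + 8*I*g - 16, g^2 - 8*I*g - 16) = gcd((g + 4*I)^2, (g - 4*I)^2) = 1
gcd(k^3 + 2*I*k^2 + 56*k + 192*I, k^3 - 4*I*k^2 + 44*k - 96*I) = k^2 - 2*I*k + 48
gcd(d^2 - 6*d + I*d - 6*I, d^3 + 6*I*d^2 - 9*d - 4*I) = d + I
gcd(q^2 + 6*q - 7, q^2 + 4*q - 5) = q - 1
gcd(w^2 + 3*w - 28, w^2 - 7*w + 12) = w - 4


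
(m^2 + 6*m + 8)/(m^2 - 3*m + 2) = (m^2 + 6*m + 8)/(m^2 - 3*m + 2)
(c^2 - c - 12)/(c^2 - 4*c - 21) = (c - 4)/(c - 7)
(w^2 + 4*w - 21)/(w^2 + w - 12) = (w + 7)/(w + 4)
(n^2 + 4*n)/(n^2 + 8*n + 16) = n/(n + 4)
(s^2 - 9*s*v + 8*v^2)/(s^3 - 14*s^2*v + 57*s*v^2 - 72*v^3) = (s - v)/(s^2 - 6*s*v + 9*v^2)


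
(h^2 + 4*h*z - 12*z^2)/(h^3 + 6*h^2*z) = (h - 2*z)/h^2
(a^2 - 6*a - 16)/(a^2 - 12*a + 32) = (a + 2)/(a - 4)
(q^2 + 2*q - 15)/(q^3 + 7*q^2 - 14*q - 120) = (q - 3)/(q^2 + 2*q - 24)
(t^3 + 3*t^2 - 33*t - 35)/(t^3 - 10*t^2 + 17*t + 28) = (t^2 + 2*t - 35)/(t^2 - 11*t + 28)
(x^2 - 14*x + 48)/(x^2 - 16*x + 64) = (x - 6)/(x - 8)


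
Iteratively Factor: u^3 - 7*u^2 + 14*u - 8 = (u - 2)*(u^2 - 5*u + 4) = (u - 2)*(u - 1)*(u - 4)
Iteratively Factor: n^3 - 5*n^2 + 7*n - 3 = (n - 1)*(n^2 - 4*n + 3) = (n - 3)*(n - 1)*(n - 1)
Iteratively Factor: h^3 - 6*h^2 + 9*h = (h - 3)*(h^2 - 3*h) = (h - 3)^2*(h)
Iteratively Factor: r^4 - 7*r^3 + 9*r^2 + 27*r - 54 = (r - 3)*(r^3 - 4*r^2 - 3*r + 18) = (r - 3)^2*(r^2 - r - 6) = (r - 3)^3*(r + 2)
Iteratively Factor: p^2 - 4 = (p + 2)*(p - 2)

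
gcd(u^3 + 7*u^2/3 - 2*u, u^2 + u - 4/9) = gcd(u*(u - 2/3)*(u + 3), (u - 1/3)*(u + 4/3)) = 1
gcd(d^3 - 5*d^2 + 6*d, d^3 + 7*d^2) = d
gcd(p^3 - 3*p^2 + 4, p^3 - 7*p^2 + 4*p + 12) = p^2 - p - 2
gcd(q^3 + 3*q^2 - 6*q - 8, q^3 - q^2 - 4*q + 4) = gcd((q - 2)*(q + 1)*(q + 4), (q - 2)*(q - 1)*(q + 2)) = q - 2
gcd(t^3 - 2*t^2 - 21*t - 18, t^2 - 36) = t - 6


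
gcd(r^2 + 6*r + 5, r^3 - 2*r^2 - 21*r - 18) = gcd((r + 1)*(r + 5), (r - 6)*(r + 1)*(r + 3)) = r + 1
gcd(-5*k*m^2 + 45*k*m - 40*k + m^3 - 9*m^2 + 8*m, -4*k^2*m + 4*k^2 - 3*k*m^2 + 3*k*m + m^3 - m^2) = m - 1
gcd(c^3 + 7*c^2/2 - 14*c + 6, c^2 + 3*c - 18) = c + 6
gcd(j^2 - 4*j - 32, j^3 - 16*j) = j + 4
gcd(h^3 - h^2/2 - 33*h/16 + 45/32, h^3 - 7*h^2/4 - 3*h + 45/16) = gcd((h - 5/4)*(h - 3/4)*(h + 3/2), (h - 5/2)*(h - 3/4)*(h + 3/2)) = h^2 + 3*h/4 - 9/8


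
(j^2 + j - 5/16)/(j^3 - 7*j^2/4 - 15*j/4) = (j - 1/4)/(j*(j - 3))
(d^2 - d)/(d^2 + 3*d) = (d - 1)/(d + 3)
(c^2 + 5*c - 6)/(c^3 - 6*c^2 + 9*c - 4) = (c + 6)/(c^2 - 5*c + 4)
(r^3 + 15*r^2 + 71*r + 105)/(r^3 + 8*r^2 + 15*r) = (r + 7)/r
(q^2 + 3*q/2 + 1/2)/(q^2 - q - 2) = (q + 1/2)/(q - 2)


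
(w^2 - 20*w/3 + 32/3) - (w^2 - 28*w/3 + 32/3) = 8*w/3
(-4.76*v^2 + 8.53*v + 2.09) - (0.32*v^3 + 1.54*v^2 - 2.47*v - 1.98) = -0.32*v^3 - 6.3*v^2 + 11.0*v + 4.07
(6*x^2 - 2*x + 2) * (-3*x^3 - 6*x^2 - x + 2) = -18*x^5 - 30*x^4 + 2*x^2 - 6*x + 4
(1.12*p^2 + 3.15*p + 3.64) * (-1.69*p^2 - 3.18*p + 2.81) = -1.8928*p^4 - 8.8851*p^3 - 13.0214*p^2 - 2.7237*p + 10.2284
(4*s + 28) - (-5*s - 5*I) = 9*s + 28 + 5*I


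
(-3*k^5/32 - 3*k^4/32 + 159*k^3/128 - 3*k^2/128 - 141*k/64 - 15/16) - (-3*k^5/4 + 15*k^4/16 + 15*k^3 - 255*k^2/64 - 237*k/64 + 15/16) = 21*k^5/32 - 33*k^4/32 - 1761*k^3/128 + 507*k^2/128 + 3*k/2 - 15/8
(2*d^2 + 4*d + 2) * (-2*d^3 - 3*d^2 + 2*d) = -4*d^5 - 14*d^4 - 12*d^3 + 2*d^2 + 4*d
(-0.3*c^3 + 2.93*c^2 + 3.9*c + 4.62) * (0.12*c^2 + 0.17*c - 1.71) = -0.036*c^5 + 0.3006*c^4 + 1.4791*c^3 - 3.7929*c^2 - 5.8836*c - 7.9002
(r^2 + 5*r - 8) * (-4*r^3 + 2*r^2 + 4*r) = -4*r^5 - 18*r^4 + 46*r^3 + 4*r^2 - 32*r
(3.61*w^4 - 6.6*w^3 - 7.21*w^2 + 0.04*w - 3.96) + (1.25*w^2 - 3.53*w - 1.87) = 3.61*w^4 - 6.6*w^3 - 5.96*w^2 - 3.49*w - 5.83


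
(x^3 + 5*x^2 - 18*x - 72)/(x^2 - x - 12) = x + 6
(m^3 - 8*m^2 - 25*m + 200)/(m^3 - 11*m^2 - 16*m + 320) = (m - 5)/(m - 8)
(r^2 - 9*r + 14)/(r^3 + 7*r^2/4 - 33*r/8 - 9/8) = 8*(r^2 - 9*r + 14)/(8*r^3 + 14*r^2 - 33*r - 9)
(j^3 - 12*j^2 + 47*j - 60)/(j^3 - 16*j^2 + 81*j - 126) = (j^2 - 9*j + 20)/(j^2 - 13*j + 42)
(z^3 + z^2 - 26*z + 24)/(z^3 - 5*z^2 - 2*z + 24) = (z^2 + 5*z - 6)/(z^2 - z - 6)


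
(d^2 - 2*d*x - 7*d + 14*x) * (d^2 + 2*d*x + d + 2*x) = d^4 - 6*d^3 - 4*d^2*x^2 - 7*d^2 + 24*d*x^2 + 28*x^2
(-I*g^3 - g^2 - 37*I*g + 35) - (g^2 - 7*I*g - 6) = -I*g^3 - 2*g^2 - 30*I*g + 41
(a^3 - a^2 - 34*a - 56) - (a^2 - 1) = a^3 - 2*a^2 - 34*a - 55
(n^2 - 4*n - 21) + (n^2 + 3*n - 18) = 2*n^2 - n - 39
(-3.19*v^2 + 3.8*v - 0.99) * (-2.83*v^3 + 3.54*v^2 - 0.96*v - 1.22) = 9.0277*v^5 - 22.0466*v^4 + 19.3161*v^3 - 3.2608*v^2 - 3.6856*v + 1.2078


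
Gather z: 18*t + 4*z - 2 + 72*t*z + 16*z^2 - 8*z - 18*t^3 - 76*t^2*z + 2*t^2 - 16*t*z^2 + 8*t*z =-18*t^3 + 2*t^2 + 18*t + z^2*(16 - 16*t) + z*(-76*t^2 + 80*t - 4) - 2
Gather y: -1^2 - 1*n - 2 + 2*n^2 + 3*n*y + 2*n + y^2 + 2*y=2*n^2 + n + y^2 + y*(3*n + 2) - 3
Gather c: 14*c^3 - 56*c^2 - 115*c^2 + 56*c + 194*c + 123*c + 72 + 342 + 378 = 14*c^3 - 171*c^2 + 373*c + 792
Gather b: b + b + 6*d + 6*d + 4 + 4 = 2*b + 12*d + 8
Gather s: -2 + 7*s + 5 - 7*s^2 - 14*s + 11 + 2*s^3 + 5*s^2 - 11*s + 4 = 2*s^3 - 2*s^2 - 18*s + 18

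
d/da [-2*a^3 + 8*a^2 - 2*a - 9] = -6*a^2 + 16*a - 2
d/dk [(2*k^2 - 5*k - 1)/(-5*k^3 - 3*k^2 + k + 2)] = (10*k^4 - 50*k^3 - 28*k^2 + 2*k - 9)/(25*k^6 + 30*k^5 - k^4 - 26*k^3 - 11*k^2 + 4*k + 4)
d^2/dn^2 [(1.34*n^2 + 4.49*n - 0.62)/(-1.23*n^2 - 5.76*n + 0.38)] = (-3.5527136788005e-15*n^4 + 5.40142199999997*n^3 + 1.87009199999994*n^2 + 13.7637*n + 21.677384)/(1.860867*n^6 + 26.142912*n^5 + 120.700638*n^4 + 174.949632*n^3 - 37.289628*n^2 + 2.495232*n - 0.054872)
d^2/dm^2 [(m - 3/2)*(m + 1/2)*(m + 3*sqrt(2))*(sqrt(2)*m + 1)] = 12*sqrt(2)*m^2 - 6*sqrt(2)*m + 42*m - 14 + 9*sqrt(2)/2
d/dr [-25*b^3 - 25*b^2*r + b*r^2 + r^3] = -25*b^2 + 2*b*r + 3*r^2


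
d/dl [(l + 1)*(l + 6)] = 2*l + 7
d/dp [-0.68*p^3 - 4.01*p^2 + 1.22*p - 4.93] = -2.04*p^2 - 8.02*p + 1.22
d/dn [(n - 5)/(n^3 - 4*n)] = (-2*n^3 + 15*n^2 - 20)/(n^2*(n^4 - 8*n^2 + 16))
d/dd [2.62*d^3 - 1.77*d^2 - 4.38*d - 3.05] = 7.86*d^2 - 3.54*d - 4.38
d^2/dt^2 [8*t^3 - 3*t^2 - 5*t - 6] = 48*t - 6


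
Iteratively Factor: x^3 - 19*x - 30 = (x - 5)*(x^2 + 5*x + 6) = (x - 5)*(x + 2)*(x + 3)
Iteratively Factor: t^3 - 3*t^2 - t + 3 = (t - 3)*(t^2 - 1) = (t - 3)*(t - 1)*(t + 1)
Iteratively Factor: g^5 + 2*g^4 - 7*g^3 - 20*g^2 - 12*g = (g + 2)*(g^4 - 7*g^2 - 6*g) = (g + 1)*(g + 2)*(g^3 - g^2 - 6*g) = (g + 1)*(g + 2)^2*(g^2 - 3*g) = g*(g + 1)*(g + 2)^2*(g - 3)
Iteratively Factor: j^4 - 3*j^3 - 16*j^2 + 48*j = (j + 4)*(j^3 - 7*j^2 + 12*j) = j*(j + 4)*(j^2 - 7*j + 12) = j*(j - 3)*(j + 4)*(j - 4)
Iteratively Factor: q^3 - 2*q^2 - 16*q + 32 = (q + 4)*(q^2 - 6*q + 8) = (q - 2)*(q + 4)*(q - 4)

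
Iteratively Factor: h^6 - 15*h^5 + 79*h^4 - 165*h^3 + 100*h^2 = (h - 1)*(h^5 - 14*h^4 + 65*h^3 - 100*h^2) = (h - 4)*(h - 1)*(h^4 - 10*h^3 + 25*h^2) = h*(h - 4)*(h - 1)*(h^3 - 10*h^2 + 25*h) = h^2*(h - 4)*(h - 1)*(h^2 - 10*h + 25) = h^2*(h - 5)*(h - 4)*(h - 1)*(h - 5)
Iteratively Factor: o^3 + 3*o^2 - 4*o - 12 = (o - 2)*(o^2 + 5*o + 6) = (o - 2)*(o + 3)*(o + 2)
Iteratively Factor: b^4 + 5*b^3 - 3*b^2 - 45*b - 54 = (b + 3)*(b^3 + 2*b^2 - 9*b - 18) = (b + 3)^2*(b^2 - b - 6) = (b - 3)*(b + 3)^2*(b + 2)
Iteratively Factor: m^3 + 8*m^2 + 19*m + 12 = (m + 1)*(m^2 + 7*m + 12) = (m + 1)*(m + 3)*(m + 4)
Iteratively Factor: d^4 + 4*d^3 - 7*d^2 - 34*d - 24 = (d + 2)*(d^3 + 2*d^2 - 11*d - 12) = (d + 2)*(d + 4)*(d^2 - 2*d - 3) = (d + 1)*(d + 2)*(d + 4)*(d - 3)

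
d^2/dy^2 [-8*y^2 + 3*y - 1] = -16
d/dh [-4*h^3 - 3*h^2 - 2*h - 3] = -12*h^2 - 6*h - 2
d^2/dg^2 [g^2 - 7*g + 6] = 2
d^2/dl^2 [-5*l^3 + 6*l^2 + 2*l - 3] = 12 - 30*l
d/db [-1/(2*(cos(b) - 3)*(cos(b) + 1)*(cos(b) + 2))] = (7 - 3*cos(b)^2)*sin(b)/(2*(cos(b) - 3)^2*(cos(b) + 1)^2*(cos(b) + 2)^2)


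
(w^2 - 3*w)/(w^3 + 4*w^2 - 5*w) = (w - 3)/(w^2 + 4*w - 5)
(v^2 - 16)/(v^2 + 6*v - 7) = (v^2 - 16)/(v^2 + 6*v - 7)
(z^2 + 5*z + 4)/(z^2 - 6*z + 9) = (z^2 + 5*z + 4)/(z^2 - 6*z + 9)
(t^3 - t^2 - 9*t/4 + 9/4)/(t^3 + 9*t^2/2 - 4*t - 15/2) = (2*t^2 + t - 3)/(2*(t^2 + 6*t + 5))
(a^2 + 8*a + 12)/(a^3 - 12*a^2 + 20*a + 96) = (a + 6)/(a^2 - 14*a + 48)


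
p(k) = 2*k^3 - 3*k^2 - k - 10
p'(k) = 6*k^2 - 6*k - 1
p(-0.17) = -9.93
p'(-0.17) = 0.19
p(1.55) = -11.31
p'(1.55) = 4.12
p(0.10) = -10.13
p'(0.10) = -1.54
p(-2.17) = -42.39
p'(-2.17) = 40.27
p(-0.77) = -11.92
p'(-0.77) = 7.18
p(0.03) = -10.03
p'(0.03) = -1.17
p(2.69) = 4.53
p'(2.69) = 26.28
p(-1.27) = -17.67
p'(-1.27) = 16.30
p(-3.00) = -88.00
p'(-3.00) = 71.00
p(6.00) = 308.00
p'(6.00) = 179.00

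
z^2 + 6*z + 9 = (z + 3)^2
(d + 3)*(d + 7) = d^2 + 10*d + 21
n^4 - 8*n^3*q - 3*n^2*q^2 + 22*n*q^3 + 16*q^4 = (n - 8*q)*(n - 2*q)*(n + q)^2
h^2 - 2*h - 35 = (h - 7)*(h + 5)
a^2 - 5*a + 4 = (a - 4)*(a - 1)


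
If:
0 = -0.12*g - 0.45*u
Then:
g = -3.75*u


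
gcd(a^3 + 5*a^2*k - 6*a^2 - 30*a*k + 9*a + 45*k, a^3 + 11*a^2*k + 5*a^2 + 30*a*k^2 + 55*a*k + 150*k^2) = a + 5*k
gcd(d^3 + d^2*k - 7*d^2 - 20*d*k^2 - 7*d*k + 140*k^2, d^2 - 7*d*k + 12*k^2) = d - 4*k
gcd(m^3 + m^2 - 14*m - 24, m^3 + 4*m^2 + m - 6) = m^2 + 5*m + 6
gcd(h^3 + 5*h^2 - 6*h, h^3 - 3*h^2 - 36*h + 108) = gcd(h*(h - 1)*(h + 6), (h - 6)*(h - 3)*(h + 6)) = h + 6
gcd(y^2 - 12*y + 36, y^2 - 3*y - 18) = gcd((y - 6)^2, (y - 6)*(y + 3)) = y - 6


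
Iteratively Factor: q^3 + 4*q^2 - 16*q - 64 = (q - 4)*(q^2 + 8*q + 16) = (q - 4)*(q + 4)*(q + 4)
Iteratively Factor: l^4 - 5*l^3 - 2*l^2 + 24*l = (l - 3)*(l^3 - 2*l^2 - 8*l) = (l - 3)*(l + 2)*(l^2 - 4*l) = (l - 4)*(l - 3)*(l + 2)*(l)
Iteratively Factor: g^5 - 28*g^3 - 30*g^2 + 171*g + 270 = (g + 3)*(g^4 - 3*g^3 - 19*g^2 + 27*g + 90) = (g + 3)^2*(g^3 - 6*g^2 - g + 30) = (g - 5)*(g + 3)^2*(g^2 - g - 6) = (g - 5)*(g - 3)*(g + 3)^2*(g + 2)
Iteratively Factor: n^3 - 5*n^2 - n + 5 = (n + 1)*(n^2 - 6*n + 5) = (n - 5)*(n + 1)*(n - 1)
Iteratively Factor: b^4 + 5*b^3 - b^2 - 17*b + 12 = (b + 3)*(b^3 + 2*b^2 - 7*b + 4) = (b - 1)*(b + 3)*(b^2 + 3*b - 4) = (b - 1)^2*(b + 3)*(b + 4)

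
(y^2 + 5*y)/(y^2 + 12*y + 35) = y/(y + 7)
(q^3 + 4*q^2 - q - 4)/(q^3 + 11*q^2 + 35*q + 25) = (q^2 + 3*q - 4)/(q^2 + 10*q + 25)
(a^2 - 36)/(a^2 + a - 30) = (a - 6)/(a - 5)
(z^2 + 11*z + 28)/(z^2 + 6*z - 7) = (z + 4)/(z - 1)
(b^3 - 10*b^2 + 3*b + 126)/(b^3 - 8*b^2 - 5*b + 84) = (b - 6)/(b - 4)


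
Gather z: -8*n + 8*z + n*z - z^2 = -8*n - z^2 + z*(n + 8)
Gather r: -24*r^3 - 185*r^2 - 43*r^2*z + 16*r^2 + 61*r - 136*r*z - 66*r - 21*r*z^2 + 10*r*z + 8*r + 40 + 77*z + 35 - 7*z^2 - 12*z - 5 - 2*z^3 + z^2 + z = -24*r^3 + r^2*(-43*z - 169) + r*(-21*z^2 - 126*z + 3) - 2*z^3 - 6*z^2 + 66*z + 70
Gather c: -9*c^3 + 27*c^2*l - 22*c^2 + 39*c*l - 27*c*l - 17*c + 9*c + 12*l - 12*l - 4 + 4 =-9*c^3 + c^2*(27*l - 22) + c*(12*l - 8)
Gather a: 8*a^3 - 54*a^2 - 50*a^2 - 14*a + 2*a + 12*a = 8*a^3 - 104*a^2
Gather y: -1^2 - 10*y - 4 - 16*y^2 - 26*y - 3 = -16*y^2 - 36*y - 8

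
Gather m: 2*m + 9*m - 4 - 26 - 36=11*m - 66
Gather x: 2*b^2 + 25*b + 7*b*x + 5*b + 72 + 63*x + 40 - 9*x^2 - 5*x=2*b^2 + 30*b - 9*x^2 + x*(7*b + 58) + 112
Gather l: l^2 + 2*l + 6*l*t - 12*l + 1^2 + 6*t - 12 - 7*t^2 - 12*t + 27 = l^2 + l*(6*t - 10) - 7*t^2 - 6*t + 16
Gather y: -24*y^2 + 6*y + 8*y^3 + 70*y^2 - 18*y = 8*y^3 + 46*y^2 - 12*y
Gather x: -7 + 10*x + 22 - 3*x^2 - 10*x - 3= 12 - 3*x^2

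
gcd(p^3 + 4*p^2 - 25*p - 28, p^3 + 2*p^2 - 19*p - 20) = p^2 - 3*p - 4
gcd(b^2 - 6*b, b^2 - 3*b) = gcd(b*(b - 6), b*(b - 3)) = b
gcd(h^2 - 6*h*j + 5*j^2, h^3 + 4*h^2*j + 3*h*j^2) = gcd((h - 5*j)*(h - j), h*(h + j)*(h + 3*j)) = 1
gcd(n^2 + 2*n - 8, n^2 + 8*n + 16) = n + 4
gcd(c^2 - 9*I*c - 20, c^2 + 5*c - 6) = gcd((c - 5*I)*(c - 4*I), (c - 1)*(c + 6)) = 1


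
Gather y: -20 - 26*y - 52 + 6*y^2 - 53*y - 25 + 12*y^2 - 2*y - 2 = 18*y^2 - 81*y - 99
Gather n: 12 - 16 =-4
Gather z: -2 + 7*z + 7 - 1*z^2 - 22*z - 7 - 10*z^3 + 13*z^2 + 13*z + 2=-10*z^3 + 12*z^2 - 2*z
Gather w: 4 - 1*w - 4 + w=0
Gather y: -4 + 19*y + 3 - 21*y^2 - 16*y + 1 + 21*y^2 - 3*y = 0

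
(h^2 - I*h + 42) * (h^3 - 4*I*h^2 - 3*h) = h^5 - 5*I*h^4 + 35*h^3 - 165*I*h^2 - 126*h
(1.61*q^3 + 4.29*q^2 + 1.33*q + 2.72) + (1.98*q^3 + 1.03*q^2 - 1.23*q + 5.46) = 3.59*q^3 + 5.32*q^2 + 0.1*q + 8.18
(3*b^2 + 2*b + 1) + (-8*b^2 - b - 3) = -5*b^2 + b - 2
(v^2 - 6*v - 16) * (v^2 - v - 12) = v^4 - 7*v^3 - 22*v^2 + 88*v + 192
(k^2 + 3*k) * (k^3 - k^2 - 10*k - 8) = k^5 + 2*k^4 - 13*k^3 - 38*k^2 - 24*k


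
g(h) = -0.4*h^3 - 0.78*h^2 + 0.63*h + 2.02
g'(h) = -1.2*h^2 - 1.56*h + 0.63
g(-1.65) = 0.65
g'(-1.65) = -0.06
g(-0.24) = 1.83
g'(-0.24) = 0.94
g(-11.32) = 475.17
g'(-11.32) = -135.48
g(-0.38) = 1.69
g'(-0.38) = 1.05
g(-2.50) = 1.82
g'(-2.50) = -2.97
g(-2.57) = 2.04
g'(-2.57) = -3.29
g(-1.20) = 0.83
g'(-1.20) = 0.77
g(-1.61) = 0.65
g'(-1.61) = 0.03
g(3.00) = -13.91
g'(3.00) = -14.85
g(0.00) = 2.02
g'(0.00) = 0.63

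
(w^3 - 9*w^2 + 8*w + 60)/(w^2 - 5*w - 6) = (w^2 - 3*w - 10)/(w + 1)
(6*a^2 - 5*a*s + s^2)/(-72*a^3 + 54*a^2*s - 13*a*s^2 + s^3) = (-2*a + s)/(24*a^2 - 10*a*s + s^2)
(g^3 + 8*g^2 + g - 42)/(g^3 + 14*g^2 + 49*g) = (g^2 + g - 6)/(g*(g + 7))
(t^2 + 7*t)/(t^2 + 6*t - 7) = t/(t - 1)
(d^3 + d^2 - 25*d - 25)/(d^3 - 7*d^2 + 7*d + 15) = (d + 5)/(d - 3)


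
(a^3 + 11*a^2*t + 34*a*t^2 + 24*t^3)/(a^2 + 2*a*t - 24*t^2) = (-a^2 - 5*a*t - 4*t^2)/(-a + 4*t)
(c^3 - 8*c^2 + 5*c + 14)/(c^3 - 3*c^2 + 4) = (c - 7)/(c - 2)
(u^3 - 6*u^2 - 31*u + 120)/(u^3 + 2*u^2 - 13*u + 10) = (u^2 - 11*u + 24)/(u^2 - 3*u + 2)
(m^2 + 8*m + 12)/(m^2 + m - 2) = (m + 6)/(m - 1)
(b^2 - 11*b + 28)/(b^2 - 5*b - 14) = (b - 4)/(b + 2)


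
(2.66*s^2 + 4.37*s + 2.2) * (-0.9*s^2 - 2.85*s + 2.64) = -2.394*s^4 - 11.514*s^3 - 7.4121*s^2 + 5.2668*s + 5.808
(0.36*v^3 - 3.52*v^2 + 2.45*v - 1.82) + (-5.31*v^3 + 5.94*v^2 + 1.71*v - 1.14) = -4.95*v^3 + 2.42*v^2 + 4.16*v - 2.96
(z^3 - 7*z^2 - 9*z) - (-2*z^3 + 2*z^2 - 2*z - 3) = 3*z^3 - 9*z^2 - 7*z + 3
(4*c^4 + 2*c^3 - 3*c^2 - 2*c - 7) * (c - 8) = 4*c^5 - 30*c^4 - 19*c^3 + 22*c^2 + 9*c + 56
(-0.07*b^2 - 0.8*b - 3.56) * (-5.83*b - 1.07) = 0.4081*b^3 + 4.7389*b^2 + 21.6108*b + 3.8092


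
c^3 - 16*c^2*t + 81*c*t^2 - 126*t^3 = (c - 7*t)*(c - 6*t)*(c - 3*t)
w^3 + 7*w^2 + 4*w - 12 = (w - 1)*(w + 2)*(w + 6)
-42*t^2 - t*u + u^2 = (-7*t + u)*(6*t + u)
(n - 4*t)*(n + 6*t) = n^2 + 2*n*t - 24*t^2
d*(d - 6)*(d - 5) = d^3 - 11*d^2 + 30*d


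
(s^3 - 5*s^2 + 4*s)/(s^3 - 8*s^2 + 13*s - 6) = s*(s - 4)/(s^2 - 7*s + 6)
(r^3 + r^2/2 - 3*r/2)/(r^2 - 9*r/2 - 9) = r*(r - 1)/(r - 6)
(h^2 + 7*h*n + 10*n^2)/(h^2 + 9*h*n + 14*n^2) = (h + 5*n)/(h + 7*n)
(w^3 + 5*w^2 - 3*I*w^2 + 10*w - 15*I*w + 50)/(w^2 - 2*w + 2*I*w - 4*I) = (w^2 + 5*w*(1 - I) - 25*I)/(w - 2)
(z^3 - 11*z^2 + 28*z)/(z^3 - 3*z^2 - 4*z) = (z - 7)/(z + 1)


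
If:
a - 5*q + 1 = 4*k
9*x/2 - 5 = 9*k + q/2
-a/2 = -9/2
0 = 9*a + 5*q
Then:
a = 9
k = 91/4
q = -81/5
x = 4033/90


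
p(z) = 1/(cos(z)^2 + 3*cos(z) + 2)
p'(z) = (2*sin(z)*cos(z) + 3*sin(z))/(cos(z)^2 + 3*cos(z) + 2)^2 = (2*cos(z) + 3)*sin(z)/(cos(z)^2 + 3*cos(z) + 2)^2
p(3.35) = 45.24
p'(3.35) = -441.70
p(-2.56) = 5.22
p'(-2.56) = -19.92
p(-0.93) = 0.24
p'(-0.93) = -0.20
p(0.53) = 0.19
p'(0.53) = 0.08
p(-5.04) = 0.33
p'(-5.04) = 0.37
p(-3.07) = 389.37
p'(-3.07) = -10900.63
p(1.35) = 0.37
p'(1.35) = 0.46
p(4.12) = 1.57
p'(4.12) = -3.85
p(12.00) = 0.19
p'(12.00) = -0.09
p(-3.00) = 98.93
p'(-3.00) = -1408.95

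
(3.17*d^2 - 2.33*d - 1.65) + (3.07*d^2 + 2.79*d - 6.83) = 6.24*d^2 + 0.46*d - 8.48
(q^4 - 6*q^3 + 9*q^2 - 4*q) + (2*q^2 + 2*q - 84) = q^4 - 6*q^3 + 11*q^2 - 2*q - 84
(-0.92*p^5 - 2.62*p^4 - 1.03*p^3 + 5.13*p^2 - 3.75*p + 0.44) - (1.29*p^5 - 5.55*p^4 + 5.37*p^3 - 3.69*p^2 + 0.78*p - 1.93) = -2.21*p^5 + 2.93*p^4 - 6.4*p^3 + 8.82*p^2 - 4.53*p + 2.37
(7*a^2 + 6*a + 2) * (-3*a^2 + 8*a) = -21*a^4 + 38*a^3 + 42*a^2 + 16*a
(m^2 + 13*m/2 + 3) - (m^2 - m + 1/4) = 15*m/2 + 11/4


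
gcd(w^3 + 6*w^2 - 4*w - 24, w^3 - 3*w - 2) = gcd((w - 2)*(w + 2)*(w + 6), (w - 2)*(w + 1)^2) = w - 2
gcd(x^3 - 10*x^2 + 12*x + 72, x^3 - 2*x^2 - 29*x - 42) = x + 2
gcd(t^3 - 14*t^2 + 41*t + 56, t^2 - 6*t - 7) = t^2 - 6*t - 7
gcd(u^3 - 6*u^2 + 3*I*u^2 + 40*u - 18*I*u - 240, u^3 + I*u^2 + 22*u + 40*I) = u - 5*I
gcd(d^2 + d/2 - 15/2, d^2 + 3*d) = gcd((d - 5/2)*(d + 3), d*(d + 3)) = d + 3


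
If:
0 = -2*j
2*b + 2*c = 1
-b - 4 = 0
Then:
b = -4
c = 9/2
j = 0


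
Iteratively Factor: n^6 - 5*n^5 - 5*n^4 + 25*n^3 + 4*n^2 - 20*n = (n - 5)*(n^5 - 5*n^3 + 4*n) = (n - 5)*(n - 1)*(n^4 + n^3 - 4*n^2 - 4*n) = n*(n - 5)*(n - 1)*(n^3 + n^2 - 4*n - 4) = n*(n - 5)*(n - 1)*(n + 2)*(n^2 - n - 2) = n*(n - 5)*(n - 1)*(n + 1)*(n + 2)*(n - 2)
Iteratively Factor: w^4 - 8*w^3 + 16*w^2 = (w - 4)*(w^3 - 4*w^2) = w*(w - 4)*(w^2 - 4*w) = w^2*(w - 4)*(w - 4)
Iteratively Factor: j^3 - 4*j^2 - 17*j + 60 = (j - 3)*(j^2 - j - 20) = (j - 3)*(j + 4)*(j - 5)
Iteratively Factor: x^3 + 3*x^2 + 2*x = (x + 1)*(x^2 + 2*x) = x*(x + 1)*(x + 2)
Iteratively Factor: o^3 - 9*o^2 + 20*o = (o - 5)*(o^2 - 4*o) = o*(o - 5)*(o - 4)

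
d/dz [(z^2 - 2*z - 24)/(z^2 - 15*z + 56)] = (-13*z^2 + 160*z - 472)/(z^4 - 30*z^3 + 337*z^2 - 1680*z + 3136)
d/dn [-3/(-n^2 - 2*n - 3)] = 6*(-n - 1)/(n^2 + 2*n + 3)^2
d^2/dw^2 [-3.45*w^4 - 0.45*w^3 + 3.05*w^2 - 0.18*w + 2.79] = -41.4*w^2 - 2.7*w + 6.1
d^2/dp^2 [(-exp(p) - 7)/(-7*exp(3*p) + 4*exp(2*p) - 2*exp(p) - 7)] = (196*exp(6*p) + 3003*exp(5*p) - 2196*exp(4*p) + 15*exp(3*p) - 3087*exp(2*p) + 798*exp(p) - 49)*exp(p)/(343*exp(9*p) - 588*exp(8*p) + 630*exp(7*p) + 629*exp(6*p) - 996*exp(5*p) + 876*exp(4*p) + 701*exp(3*p) - 504*exp(2*p) + 294*exp(p) + 343)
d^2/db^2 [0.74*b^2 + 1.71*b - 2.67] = 1.48000000000000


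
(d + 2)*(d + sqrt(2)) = d^2 + sqrt(2)*d + 2*d + 2*sqrt(2)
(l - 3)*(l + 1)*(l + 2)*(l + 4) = l^4 + 4*l^3 - 7*l^2 - 34*l - 24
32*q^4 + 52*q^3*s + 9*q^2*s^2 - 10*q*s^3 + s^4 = (-8*q + s)*(-4*q + s)*(q + s)^2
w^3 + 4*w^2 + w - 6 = (w - 1)*(w + 2)*(w + 3)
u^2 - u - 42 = (u - 7)*(u + 6)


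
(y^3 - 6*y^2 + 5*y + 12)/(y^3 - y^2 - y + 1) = (y^2 - 7*y + 12)/(y^2 - 2*y + 1)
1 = 1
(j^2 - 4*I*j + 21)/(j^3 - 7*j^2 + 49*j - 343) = (j + 3*I)/(j^2 + 7*j*(-1 + I) - 49*I)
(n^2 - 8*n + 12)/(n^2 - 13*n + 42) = (n - 2)/(n - 7)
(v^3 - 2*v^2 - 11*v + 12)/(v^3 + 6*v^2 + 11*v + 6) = (v^2 - 5*v + 4)/(v^2 + 3*v + 2)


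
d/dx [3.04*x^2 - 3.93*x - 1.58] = 6.08*x - 3.93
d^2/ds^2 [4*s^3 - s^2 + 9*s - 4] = 24*s - 2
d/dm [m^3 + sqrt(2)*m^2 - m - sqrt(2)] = 3*m^2 + 2*sqrt(2)*m - 1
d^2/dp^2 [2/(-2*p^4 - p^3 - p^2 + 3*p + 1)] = 4*((12*p^2 + 3*p + 1)*(2*p^4 + p^3 + p^2 - 3*p - 1) - (8*p^3 + 3*p^2 + 2*p - 3)^2)/(2*p^4 + p^3 + p^2 - 3*p - 1)^3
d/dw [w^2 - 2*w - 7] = 2*w - 2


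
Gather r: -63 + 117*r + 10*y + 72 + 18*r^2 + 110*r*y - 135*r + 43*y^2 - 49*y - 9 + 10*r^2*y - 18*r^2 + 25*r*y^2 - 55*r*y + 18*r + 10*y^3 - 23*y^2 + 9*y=10*r^2*y + r*(25*y^2 + 55*y) + 10*y^3 + 20*y^2 - 30*y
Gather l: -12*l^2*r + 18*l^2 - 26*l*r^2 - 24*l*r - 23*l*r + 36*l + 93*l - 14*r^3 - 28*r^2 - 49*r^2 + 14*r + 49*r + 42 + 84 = l^2*(18 - 12*r) + l*(-26*r^2 - 47*r + 129) - 14*r^3 - 77*r^2 + 63*r + 126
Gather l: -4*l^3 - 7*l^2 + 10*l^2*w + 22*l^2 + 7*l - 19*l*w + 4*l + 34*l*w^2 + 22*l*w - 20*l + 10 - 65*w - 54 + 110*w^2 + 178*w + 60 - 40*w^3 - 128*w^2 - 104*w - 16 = -4*l^3 + l^2*(10*w + 15) + l*(34*w^2 + 3*w - 9) - 40*w^3 - 18*w^2 + 9*w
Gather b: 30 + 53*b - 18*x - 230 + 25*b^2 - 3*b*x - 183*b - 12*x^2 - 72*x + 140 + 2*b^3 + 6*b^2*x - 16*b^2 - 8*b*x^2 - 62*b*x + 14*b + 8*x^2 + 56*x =2*b^3 + b^2*(6*x + 9) + b*(-8*x^2 - 65*x - 116) - 4*x^2 - 34*x - 60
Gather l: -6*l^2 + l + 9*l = -6*l^2 + 10*l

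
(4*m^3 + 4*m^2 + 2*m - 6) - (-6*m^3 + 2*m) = 10*m^3 + 4*m^2 - 6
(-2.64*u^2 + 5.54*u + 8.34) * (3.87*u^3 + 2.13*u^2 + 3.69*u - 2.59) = -10.2168*u^5 + 15.8166*u^4 + 34.3344*u^3 + 45.0444*u^2 + 16.426*u - 21.6006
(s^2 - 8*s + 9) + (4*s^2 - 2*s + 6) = 5*s^2 - 10*s + 15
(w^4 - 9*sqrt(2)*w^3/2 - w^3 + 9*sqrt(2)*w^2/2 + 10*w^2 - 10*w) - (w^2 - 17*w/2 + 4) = w^4 - 9*sqrt(2)*w^3/2 - w^3 + 9*sqrt(2)*w^2/2 + 9*w^2 - 3*w/2 - 4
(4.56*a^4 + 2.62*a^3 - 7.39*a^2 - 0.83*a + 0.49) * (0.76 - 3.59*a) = -16.3704*a^5 - 5.9402*a^4 + 28.5213*a^3 - 2.6367*a^2 - 2.3899*a + 0.3724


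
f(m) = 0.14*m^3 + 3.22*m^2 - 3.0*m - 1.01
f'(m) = 0.42*m^2 + 6.44*m - 3.0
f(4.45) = 61.74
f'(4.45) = 33.98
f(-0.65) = 2.26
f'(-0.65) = -7.01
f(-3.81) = 49.42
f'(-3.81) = -21.44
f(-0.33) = 0.33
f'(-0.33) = -5.08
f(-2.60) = 26.10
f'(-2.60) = -16.90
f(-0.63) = 2.12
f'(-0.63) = -6.89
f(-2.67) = 27.29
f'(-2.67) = -17.20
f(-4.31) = 60.53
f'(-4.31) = -22.95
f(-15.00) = 295.99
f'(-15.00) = -5.10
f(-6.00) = 102.67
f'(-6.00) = -26.52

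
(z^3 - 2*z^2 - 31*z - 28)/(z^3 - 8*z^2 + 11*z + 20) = (z^2 - 3*z - 28)/(z^2 - 9*z + 20)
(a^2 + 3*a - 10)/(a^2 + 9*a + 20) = (a - 2)/(a + 4)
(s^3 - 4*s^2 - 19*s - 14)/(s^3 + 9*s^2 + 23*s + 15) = (s^2 - 5*s - 14)/(s^2 + 8*s + 15)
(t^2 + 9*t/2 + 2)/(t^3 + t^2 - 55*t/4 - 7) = 2/(2*t - 7)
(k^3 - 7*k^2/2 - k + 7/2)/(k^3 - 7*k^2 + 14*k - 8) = (2*k^2 - 5*k - 7)/(2*(k^2 - 6*k + 8))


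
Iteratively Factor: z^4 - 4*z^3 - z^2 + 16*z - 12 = (z - 3)*(z^3 - z^2 - 4*z + 4) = (z - 3)*(z - 2)*(z^2 + z - 2) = (z - 3)*(z - 2)*(z - 1)*(z + 2)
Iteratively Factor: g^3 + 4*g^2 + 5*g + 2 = (g + 2)*(g^2 + 2*g + 1) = (g + 1)*(g + 2)*(g + 1)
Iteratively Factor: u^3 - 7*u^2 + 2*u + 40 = (u - 5)*(u^2 - 2*u - 8) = (u - 5)*(u + 2)*(u - 4)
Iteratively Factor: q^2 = (q)*(q)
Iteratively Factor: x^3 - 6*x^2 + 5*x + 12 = (x - 4)*(x^2 - 2*x - 3) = (x - 4)*(x + 1)*(x - 3)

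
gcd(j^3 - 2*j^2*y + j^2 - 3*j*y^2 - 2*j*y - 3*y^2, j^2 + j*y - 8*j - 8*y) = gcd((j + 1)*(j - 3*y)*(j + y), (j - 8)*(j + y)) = j + y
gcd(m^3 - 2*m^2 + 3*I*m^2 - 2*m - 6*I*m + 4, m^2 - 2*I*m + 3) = m + I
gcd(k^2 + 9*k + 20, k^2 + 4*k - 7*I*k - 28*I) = k + 4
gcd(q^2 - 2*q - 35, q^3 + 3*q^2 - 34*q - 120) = q + 5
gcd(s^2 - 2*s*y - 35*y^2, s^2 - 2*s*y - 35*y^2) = -s^2 + 2*s*y + 35*y^2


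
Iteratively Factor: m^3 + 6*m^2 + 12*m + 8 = (m + 2)*(m^2 + 4*m + 4) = (m + 2)^2*(m + 2)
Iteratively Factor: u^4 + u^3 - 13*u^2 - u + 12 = (u - 3)*(u^3 + 4*u^2 - u - 4) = (u - 3)*(u - 1)*(u^2 + 5*u + 4) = (u - 3)*(u - 1)*(u + 4)*(u + 1)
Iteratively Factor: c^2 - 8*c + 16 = (c - 4)*(c - 4)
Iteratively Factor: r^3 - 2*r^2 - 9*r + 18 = (r - 3)*(r^2 + r - 6) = (r - 3)*(r + 3)*(r - 2)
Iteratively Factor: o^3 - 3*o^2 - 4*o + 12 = (o - 2)*(o^2 - o - 6) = (o - 3)*(o - 2)*(o + 2)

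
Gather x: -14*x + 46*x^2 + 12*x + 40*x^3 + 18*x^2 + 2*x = 40*x^3 + 64*x^2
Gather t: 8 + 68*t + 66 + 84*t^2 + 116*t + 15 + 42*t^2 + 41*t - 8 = 126*t^2 + 225*t + 81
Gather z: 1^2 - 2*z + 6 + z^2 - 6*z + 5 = z^2 - 8*z + 12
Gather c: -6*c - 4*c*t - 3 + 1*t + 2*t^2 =c*(-4*t - 6) + 2*t^2 + t - 3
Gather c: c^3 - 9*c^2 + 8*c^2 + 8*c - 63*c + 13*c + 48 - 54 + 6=c^3 - c^2 - 42*c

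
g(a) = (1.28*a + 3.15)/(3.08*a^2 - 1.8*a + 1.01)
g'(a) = (1.8 - 6.16*a)*(1.28*a + 3.15)/(3.08*a^2 - 1.8*a + 1.01)^2 + 1.28/(3.08*a^2 - 1.8*a + 1.01)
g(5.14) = 0.13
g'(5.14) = -0.04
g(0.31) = 4.74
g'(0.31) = 1.02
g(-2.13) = 0.02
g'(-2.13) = 0.09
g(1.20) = 1.43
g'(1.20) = -2.04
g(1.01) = 1.90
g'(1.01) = -3.06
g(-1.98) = 0.04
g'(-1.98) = 0.11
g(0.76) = 2.90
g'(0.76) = -4.98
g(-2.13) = 0.02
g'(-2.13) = 0.09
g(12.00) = 0.04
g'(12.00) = -0.00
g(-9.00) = -0.03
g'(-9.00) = -0.00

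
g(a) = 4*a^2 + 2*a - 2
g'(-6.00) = -46.00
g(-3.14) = 31.16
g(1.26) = 6.87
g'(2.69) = 23.52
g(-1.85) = 7.99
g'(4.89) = 41.12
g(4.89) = 103.43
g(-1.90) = 8.64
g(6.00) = 154.00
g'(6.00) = 50.00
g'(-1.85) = -12.80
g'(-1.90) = -13.20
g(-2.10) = 11.44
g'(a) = 8*a + 2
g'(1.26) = 12.08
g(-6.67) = 162.62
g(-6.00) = 130.00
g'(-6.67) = -51.36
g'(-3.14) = -23.12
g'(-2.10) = -14.80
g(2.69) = 32.32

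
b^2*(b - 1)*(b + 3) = b^4 + 2*b^3 - 3*b^2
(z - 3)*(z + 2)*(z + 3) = z^3 + 2*z^2 - 9*z - 18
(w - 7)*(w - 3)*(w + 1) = w^3 - 9*w^2 + 11*w + 21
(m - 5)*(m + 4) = m^2 - m - 20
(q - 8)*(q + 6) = q^2 - 2*q - 48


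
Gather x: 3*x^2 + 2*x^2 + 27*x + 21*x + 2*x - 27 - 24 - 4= 5*x^2 + 50*x - 55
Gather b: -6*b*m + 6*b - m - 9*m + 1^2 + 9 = b*(6 - 6*m) - 10*m + 10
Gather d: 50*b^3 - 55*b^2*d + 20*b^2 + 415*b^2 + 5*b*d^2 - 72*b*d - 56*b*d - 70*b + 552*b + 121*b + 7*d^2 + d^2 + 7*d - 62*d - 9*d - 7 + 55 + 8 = 50*b^3 + 435*b^2 + 603*b + d^2*(5*b + 8) + d*(-55*b^2 - 128*b - 64) + 56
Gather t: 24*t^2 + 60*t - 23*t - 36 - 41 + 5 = 24*t^2 + 37*t - 72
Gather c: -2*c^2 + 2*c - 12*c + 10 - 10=-2*c^2 - 10*c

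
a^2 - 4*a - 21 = (a - 7)*(a + 3)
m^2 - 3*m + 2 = (m - 2)*(m - 1)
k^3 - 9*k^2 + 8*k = k*(k - 8)*(k - 1)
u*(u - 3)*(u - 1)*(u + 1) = u^4 - 3*u^3 - u^2 + 3*u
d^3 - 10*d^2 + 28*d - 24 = (d - 6)*(d - 2)^2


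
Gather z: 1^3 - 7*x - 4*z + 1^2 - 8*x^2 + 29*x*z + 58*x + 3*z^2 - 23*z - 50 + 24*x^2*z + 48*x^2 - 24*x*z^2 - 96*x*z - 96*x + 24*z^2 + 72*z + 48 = 40*x^2 - 45*x + z^2*(27 - 24*x) + z*(24*x^2 - 67*x + 45)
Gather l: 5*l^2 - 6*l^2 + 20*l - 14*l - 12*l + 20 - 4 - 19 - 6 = -l^2 - 6*l - 9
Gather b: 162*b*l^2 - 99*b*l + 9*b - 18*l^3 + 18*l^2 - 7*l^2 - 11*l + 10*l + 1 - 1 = b*(162*l^2 - 99*l + 9) - 18*l^3 + 11*l^2 - l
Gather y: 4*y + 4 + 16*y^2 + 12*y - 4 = 16*y^2 + 16*y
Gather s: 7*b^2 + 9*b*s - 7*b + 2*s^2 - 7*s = 7*b^2 - 7*b + 2*s^2 + s*(9*b - 7)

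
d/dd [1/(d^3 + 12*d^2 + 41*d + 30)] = (-3*d^2 - 24*d - 41)/(d^3 + 12*d^2 + 41*d + 30)^2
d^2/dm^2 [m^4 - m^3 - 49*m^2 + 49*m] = 12*m^2 - 6*m - 98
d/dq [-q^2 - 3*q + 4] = -2*q - 3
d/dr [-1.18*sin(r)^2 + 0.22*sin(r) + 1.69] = (0.22 - 2.36*sin(r))*cos(r)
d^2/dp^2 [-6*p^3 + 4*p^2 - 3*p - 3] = 8 - 36*p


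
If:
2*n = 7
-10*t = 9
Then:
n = 7/2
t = -9/10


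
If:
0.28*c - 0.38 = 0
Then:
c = 1.36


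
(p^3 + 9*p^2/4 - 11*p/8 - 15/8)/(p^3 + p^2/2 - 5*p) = (4*p^2 - p - 3)/(4*p*(p - 2))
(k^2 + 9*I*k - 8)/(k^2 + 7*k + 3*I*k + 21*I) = (k^2 + 9*I*k - 8)/(k^2 + k*(7 + 3*I) + 21*I)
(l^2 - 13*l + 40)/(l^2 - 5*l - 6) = (-l^2 + 13*l - 40)/(-l^2 + 5*l + 6)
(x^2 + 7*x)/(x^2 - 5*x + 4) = x*(x + 7)/(x^2 - 5*x + 4)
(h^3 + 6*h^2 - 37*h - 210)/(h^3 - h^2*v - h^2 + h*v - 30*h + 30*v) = (-h - 7)/(-h + v)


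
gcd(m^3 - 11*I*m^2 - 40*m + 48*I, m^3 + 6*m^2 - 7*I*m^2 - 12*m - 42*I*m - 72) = m^2 - 7*I*m - 12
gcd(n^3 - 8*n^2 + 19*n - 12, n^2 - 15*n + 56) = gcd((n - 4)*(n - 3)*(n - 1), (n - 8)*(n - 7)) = 1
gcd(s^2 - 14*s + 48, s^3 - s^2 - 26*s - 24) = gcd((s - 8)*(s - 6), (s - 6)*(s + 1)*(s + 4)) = s - 6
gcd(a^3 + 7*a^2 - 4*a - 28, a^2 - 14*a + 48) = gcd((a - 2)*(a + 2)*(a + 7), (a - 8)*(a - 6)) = 1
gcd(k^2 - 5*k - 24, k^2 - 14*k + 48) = k - 8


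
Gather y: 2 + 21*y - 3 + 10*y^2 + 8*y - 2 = 10*y^2 + 29*y - 3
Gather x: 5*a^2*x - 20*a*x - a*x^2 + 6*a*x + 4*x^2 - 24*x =x^2*(4 - a) + x*(5*a^2 - 14*a - 24)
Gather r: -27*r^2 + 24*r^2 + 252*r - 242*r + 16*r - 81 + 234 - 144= -3*r^2 + 26*r + 9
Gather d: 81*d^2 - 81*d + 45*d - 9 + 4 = 81*d^2 - 36*d - 5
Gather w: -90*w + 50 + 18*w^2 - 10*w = 18*w^2 - 100*w + 50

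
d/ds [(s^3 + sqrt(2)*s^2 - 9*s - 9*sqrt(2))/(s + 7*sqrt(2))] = 2*(s^3 + 11*sqrt(2)*s^2 + 14*s - 27*sqrt(2))/(s^2 + 14*sqrt(2)*s + 98)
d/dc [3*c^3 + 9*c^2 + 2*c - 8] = 9*c^2 + 18*c + 2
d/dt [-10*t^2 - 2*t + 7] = -20*t - 2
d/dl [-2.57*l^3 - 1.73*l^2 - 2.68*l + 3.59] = -7.71*l^2 - 3.46*l - 2.68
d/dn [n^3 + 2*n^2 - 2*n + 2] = 3*n^2 + 4*n - 2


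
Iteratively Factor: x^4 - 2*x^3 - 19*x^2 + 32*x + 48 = (x - 3)*(x^3 + x^2 - 16*x - 16) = (x - 4)*(x - 3)*(x^2 + 5*x + 4) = (x - 4)*(x - 3)*(x + 1)*(x + 4)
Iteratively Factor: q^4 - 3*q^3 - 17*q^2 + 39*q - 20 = (q - 5)*(q^3 + 2*q^2 - 7*q + 4) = (q - 5)*(q - 1)*(q^2 + 3*q - 4) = (q - 5)*(q - 1)*(q + 4)*(q - 1)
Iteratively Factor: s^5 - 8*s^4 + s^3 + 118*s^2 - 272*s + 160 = (s - 2)*(s^4 - 6*s^3 - 11*s^2 + 96*s - 80) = (s - 2)*(s + 4)*(s^3 - 10*s^2 + 29*s - 20) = (s - 5)*(s - 2)*(s + 4)*(s^2 - 5*s + 4) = (s - 5)*(s - 4)*(s - 2)*(s + 4)*(s - 1)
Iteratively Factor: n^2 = (n)*(n)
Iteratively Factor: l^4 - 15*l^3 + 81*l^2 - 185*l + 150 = (l - 3)*(l^3 - 12*l^2 + 45*l - 50) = (l - 5)*(l - 3)*(l^2 - 7*l + 10) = (l - 5)^2*(l - 3)*(l - 2)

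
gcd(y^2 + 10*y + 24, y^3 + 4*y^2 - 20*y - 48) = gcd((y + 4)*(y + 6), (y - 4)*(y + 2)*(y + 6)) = y + 6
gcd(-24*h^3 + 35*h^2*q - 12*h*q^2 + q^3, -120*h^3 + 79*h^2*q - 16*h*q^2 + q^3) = 24*h^2 - 11*h*q + q^2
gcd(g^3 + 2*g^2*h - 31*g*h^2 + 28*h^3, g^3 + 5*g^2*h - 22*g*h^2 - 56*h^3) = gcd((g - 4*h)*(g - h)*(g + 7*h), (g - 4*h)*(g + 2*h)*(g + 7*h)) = g^2 + 3*g*h - 28*h^2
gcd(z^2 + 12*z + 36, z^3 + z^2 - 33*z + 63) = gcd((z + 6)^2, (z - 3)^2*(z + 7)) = 1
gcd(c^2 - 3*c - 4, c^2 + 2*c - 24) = c - 4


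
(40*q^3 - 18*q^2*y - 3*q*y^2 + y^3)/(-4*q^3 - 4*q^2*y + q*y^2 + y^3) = (-20*q^2 - q*y + y^2)/(2*q^2 + 3*q*y + y^2)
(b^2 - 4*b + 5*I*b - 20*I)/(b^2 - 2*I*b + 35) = (b - 4)/(b - 7*I)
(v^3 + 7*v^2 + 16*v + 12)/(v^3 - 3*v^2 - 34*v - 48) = (v + 2)/(v - 8)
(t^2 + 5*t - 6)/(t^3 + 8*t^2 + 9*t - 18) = 1/(t + 3)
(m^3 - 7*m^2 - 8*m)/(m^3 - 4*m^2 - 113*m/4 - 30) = 4*m*(m + 1)/(4*m^2 + 16*m + 15)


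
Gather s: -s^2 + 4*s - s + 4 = -s^2 + 3*s + 4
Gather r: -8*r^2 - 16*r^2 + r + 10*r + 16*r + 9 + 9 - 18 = -24*r^2 + 27*r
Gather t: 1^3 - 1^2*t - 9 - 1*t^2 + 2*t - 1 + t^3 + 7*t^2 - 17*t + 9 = t^3 + 6*t^2 - 16*t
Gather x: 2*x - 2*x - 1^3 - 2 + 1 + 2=0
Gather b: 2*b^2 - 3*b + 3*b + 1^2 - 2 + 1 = 2*b^2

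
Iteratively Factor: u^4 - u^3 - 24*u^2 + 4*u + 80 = (u - 5)*(u^3 + 4*u^2 - 4*u - 16) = (u - 5)*(u + 2)*(u^2 + 2*u - 8) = (u - 5)*(u + 2)*(u + 4)*(u - 2)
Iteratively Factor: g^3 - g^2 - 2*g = (g)*(g^2 - g - 2) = g*(g - 2)*(g + 1)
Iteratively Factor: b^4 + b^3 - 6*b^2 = (b + 3)*(b^3 - 2*b^2) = b*(b + 3)*(b^2 - 2*b) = b*(b - 2)*(b + 3)*(b)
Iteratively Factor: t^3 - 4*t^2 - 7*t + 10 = (t - 1)*(t^2 - 3*t - 10) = (t - 1)*(t + 2)*(t - 5)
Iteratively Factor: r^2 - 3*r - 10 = (r - 5)*(r + 2)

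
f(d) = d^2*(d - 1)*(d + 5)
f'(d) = d^2*(d - 1) + d^2*(d + 5) + 2*d*(d - 1)*(d + 5) = 2*d*(2*d^2 + 6*d - 5)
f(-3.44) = -81.96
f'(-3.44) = 13.57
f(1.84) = 19.45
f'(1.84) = 47.15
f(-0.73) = -3.94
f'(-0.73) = 12.14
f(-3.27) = -78.99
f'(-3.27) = 21.15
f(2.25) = 45.88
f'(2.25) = 83.81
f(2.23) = 44.22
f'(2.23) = 81.73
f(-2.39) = -50.54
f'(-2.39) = 37.84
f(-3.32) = -80.00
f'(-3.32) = 19.09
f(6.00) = 1980.00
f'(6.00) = 1236.00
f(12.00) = 26928.00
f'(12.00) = 8520.00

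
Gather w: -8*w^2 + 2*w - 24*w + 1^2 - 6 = -8*w^2 - 22*w - 5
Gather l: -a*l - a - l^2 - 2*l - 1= -a - l^2 + l*(-a - 2) - 1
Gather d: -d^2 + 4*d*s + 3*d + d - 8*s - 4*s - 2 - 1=-d^2 + d*(4*s + 4) - 12*s - 3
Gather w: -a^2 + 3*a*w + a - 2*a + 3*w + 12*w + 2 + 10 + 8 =-a^2 - a + w*(3*a + 15) + 20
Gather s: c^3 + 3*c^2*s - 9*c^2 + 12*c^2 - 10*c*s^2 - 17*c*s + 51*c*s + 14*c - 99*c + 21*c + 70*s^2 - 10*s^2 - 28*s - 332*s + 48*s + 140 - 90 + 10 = c^3 + 3*c^2 - 64*c + s^2*(60 - 10*c) + s*(3*c^2 + 34*c - 312) + 60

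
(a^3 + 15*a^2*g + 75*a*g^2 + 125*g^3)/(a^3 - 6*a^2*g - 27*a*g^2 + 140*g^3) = (a^2 + 10*a*g + 25*g^2)/(a^2 - 11*a*g + 28*g^2)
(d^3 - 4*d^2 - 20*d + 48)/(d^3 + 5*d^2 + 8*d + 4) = (d^3 - 4*d^2 - 20*d + 48)/(d^3 + 5*d^2 + 8*d + 4)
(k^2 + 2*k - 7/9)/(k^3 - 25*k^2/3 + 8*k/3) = (k + 7/3)/(k*(k - 8))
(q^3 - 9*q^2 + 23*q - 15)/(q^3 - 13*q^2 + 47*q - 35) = (q - 3)/(q - 7)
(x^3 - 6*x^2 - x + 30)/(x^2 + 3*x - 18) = (x^2 - 3*x - 10)/(x + 6)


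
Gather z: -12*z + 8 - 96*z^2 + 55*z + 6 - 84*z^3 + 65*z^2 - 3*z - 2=-84*z^3 - 31*z^2 + 40*z + 12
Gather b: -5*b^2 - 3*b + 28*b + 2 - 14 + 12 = -5*b^2 + 25*b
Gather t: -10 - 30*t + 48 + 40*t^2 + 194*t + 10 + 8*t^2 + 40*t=48*t^2 + 204*t + 48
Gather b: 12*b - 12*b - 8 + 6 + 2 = 0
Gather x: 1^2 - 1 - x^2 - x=-x^2 - x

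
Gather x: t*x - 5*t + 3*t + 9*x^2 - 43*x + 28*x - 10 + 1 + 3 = -2*t + 9*x^2 + x*(t - 15) - 6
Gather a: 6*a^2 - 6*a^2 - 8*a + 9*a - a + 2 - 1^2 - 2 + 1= 0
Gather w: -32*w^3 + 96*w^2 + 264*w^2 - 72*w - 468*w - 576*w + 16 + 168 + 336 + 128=-32*w^3 + 360*w^2 - 1116*w + 648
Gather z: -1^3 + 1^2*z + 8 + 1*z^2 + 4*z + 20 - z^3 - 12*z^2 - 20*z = -z^3 - 11*z^2 - 15*z + 27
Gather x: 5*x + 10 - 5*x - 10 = 0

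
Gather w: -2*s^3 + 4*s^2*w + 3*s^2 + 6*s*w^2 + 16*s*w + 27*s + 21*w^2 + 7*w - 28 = -2*s^3 + 3*s^2 + 27*s + w^2*(6*s + 21) + w*(4*s^2 + 16*s + 7) - 28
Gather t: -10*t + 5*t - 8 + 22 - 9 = 5 - 5*t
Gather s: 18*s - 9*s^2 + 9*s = -9*s^2 + 27*s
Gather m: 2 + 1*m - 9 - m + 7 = 0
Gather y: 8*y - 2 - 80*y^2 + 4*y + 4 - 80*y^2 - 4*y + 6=-160*y^2 + 8*y + 8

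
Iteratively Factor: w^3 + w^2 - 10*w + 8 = (w - 2)*(w^2 + 3*w - 4) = (w - 2)*(w - 1)*(w + 4)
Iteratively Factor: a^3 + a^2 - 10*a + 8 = (a - 2)*(a^2 + 3*a - 4) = (a - 2)*(a - 1)*(a + 4)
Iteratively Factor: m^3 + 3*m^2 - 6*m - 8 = (m + 1)*(m^2 + 2*m - 8) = (m - 2)*(m + 1)*(m + 4)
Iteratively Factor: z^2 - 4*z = (z - 4)*(z)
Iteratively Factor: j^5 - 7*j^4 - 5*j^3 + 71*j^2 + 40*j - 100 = (j - 1)*(j^4 - 6*j^3 - 11*j^2 + 60*j + 100) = (j - 5)*(j - 1)*(j^3 - j^2 - 16*j - 20) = (j - 5)*(j - 1)*(j + 2)*(j^2 - 3*j - 10) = (j - 5)*(j - 1)*(j + 2)^2*(j - 5)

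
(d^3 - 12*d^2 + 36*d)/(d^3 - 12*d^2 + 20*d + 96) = d*(d - 6)/(d^2 - 6*d - 16)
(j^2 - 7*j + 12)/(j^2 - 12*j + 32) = (j - 3)/(j - 8)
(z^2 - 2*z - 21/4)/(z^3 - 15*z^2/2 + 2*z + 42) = (z + 3/2)/(z^2 - 4*z - 12)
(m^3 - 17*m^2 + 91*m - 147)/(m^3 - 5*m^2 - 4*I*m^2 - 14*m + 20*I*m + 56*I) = (m^2 - 10*m + 21)/(m^2 + m*(2 - 4*I) - 8*I)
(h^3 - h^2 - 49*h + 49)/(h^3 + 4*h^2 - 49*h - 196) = (h - 1)/(h + 4)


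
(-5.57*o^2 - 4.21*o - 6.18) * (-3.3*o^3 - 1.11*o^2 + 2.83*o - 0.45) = 18.381*o^5 + 20.0757*o^4 + 9.304*o^3 - 2.548*o^2 - 15.5949*o + 2.781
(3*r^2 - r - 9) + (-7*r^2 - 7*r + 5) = -4*r^2 - 8*r - 4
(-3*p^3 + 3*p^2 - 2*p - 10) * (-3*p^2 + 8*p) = 9*p^5 - 33*p^4 + 30*p^3 + 14*p^2 - 80*p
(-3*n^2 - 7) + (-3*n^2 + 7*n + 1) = -6*n^2 + 7*n - 6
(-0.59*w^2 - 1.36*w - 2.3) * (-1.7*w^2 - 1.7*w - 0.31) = 1.003*w^4 + 3.315*w^3 + 6.4049*w^2 + 4.3316*w + 0.713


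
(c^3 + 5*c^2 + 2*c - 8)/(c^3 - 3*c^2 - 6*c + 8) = (c + 4)/(c - 4)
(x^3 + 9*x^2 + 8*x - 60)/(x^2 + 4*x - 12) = x + 5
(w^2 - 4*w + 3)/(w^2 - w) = (w - 3)/w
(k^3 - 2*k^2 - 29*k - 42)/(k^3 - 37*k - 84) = (k + 2)/(k + 4)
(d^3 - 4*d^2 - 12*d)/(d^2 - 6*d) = d + 2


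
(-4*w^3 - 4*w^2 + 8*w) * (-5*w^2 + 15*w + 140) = 20*w^5 - 40*w^4 - 660*w^3 - 440*w^2 + 1120*w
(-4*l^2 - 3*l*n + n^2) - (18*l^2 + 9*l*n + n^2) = -22*l^2 - 12*l*n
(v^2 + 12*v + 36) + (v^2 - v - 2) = 2*v^2 + 11*v + 34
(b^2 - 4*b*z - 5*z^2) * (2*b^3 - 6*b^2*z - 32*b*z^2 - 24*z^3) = 2*b^5 - 14*b^4*z - 18*b^3*z^2 + 134*b^2*z^3 + 256*b*z^4 + 120*z^5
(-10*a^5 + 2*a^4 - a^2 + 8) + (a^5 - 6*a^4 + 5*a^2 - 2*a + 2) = -9*a^5 - 4*a^4 + 4*a^2 - 2*a + 10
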